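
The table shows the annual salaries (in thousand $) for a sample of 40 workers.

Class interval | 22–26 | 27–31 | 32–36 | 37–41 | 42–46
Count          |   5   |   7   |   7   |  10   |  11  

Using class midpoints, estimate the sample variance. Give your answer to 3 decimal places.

48.317

Midpoints: 24, 29, 34, 39, 44
n = 40, Σfm = 1435, mean = 35.8750
Σfm² = 53365
Σf(m − x̄)² = Σfm² − (Σfm)²/n = 53365 − 1435²/40 = 1884.3750
Sample variance = 1884.3750 / 39 = 48.3173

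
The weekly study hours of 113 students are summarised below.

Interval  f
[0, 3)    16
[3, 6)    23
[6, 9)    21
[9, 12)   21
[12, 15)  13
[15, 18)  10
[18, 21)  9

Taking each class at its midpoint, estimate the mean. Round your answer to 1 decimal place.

9.0

Midpoints: 1.5, 4.5, 7.5, 10.5, 13.5, 16.5, 19.5
Σfm = 16×1.5 + 23×4.5 + 21×7.5 + 21×10.5 + 13×13.5 + 10×16.5 + 9×19.5 = 1021.5
n = Σf = 113
Mean = 1021.5 / 113 = 9.0398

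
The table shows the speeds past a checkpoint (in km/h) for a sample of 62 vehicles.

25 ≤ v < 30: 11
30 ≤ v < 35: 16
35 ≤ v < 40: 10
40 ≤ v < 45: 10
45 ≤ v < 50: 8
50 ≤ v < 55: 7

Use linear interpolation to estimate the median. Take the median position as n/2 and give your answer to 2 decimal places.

37.00

Cumulative frequencies: 11, 27, 37, 47, 55, 62
n = 62; position = n/2 = 31.
This falls in the class 35 ≤ v < 40: L = 35, F = 27, f = 10, h = 5.
Median ≈ 35 + ((31 − 27) / 10) × 5 = 37.0000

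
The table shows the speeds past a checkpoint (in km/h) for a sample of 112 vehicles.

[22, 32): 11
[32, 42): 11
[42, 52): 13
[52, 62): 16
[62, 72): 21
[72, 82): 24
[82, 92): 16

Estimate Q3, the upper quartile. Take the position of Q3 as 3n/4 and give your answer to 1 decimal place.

77.0

Cumulative frequencies: 11, 22, 35, 51, 72, 96, 112
n = 112; position = 3n/4 = 84.
This falls in the class [72, 82): L = 72, F = 72, f = 24, h = 10.
Upper quartile ≈ 72 + ((84 − 72) / 24) × 10 = 77.0000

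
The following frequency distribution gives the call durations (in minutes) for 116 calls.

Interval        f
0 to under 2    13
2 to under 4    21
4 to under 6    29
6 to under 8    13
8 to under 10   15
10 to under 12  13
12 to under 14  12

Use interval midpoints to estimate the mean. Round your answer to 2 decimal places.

Midpoints: 1, 3, 5, 7, 9, 11, 13
Σfm = 13×1 + 21×3 + 29×5 + 13×7 + 15×9 + 13×11 + 12×13 = 746
n = Σf = 116
Mean = 746 / 116 = 6.4310

6.43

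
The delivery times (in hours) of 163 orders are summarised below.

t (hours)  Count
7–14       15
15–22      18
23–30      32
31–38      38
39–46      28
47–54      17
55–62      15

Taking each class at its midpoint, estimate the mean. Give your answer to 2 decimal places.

34.21

Midpoints: 10.5, 18.5, 26.5, 34.5, 42.5, 50.5, 58.5
Σfm = 15×10.5 + 18×18.5 + 32×26.5 + 38×34.5 + 28×42.5 + 17×50.5 + 15×58.5 = 5575.5
n = Σf = 163
Mean = 5575.5 / 163 = 34.2055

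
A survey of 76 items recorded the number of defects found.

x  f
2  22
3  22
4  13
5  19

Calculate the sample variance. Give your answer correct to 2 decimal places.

Values: 2, 3, 4, 5
n = 76, Σfx = 257, mean = 3.3816
Σfx² = 969
Σf(x − x̄)² = Σfx² − (Σfx)²/n = 969 − 257²/76 = 99.9342
Sample variance = 99.9342 / 75 = 1.3325

1.33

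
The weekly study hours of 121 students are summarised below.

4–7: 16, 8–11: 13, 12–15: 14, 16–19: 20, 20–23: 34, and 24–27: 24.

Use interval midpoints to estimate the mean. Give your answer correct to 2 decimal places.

Midpoints: 5.5, 9.5, 13.5, 17.5, 21.5, 25.5
Σfm = 16×5.5 + 13×9.5 + 14×13.5 + 20×17.5 + 34×21.5 + 24×25.5 = 2093.5
n = Σf = 121
Mean = 2093.5 / 121 = 17.3017

17.30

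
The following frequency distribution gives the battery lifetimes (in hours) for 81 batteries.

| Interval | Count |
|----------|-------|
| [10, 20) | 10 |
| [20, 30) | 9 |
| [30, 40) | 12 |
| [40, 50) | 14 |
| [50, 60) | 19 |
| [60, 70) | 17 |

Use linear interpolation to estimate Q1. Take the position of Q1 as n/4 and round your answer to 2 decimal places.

Cumulative frequencies: 10, 19, 31, 45, 64, 81
n = 81; position = n/4 = 20.25.
This falls in the class [30, 40): L = 30, F = 19, f = 12, h = 10.
Lower quartile ≈ 30 + ((20.25 − 19) / 12) × 10 = 31.0417

31.04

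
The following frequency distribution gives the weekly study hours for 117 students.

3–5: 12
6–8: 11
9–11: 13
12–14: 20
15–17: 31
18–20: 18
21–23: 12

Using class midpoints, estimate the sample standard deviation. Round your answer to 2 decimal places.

5.34

Midpoints: 4, 7, 10, 13, 16, 19, 22
n = 117, Σfm = 1617, mean = 13.8205
Σfm² = 25653
Σf(m − x̄)² = Σfm² − (Σfm)²/n = 25653 − 1617²/117 = 3305.2308
Sample variance = 3305.2308 / 116 = 28.4934
Standard deviation = √28.4934 = 5.3379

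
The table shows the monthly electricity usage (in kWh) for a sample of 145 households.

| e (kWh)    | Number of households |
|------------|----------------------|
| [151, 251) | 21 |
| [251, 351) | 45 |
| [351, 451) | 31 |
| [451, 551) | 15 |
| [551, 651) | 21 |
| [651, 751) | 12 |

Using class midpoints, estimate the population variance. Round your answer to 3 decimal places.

Midpoints: 201, 301, 401, 501, 601, 701
n = 145, Σfm = 58745, mean = 405.1379
Σfm² = 27157345
Σf(m − x̄)² = Σfm² − (Σfm)²/n = 27157345 − 58745²/145 = 3357517.2414
Population variance = 3357517.2414 / 145 = 23155.2913

23155.291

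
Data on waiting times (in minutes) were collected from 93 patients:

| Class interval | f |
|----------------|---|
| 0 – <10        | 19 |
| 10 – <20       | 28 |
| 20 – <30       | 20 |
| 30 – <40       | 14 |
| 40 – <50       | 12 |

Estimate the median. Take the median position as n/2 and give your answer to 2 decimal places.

Cumulative frequencies: 19, 47, 67, 81, 93
n = 93; position = n/2 = 46.5.
This falls in the class 10 – <20: L = 10, F = 19, f = 28, h = 10.
Median ≈ 10 + ((46.5 − 19) / 28) × 10 = 19.8214

19.82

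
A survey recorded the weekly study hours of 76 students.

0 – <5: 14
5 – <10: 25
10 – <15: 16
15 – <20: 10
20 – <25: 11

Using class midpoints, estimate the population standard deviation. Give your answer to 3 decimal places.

Midpoints: 2.5, 7.5, 12.5, 17.5, 22.5
n = 76, Σfm = 845, mean = 11.1184
Σfm² = 12625
Σf(m − x̄)² = Σfm² − (Σfm)²/n = 12625 − 845²/76 = 3229.9342
Population variance = 3229.9342 / 76 = 42.4991
Standard deviation = √42.4991 = 6.5191

6.519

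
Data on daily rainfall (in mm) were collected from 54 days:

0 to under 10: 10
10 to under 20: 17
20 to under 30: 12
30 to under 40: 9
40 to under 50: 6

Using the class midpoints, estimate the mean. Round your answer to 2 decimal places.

22.04

Midpoints: 5, 15, 25, 35, 45
Σfm = 10×5 + 17×15 + 12×25 + 9×35 + 6×45 = 1190
n = Σf = 54
Mean = 1190 / 54 = 22.0370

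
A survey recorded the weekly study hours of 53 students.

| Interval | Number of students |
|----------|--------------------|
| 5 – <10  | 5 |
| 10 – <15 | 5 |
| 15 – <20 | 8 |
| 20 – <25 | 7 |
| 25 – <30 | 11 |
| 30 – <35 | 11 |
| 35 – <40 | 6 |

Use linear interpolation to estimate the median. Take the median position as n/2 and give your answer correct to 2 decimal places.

25.68

Cumulative frequencies: 5, 10, 18, 25, 36, 47, 53
n = 53; position = n/2 = 26.5.
This falls in the class 25 – <30: L = 25, F = 25, f = 11, h = 5.
Median ≈ 25 + ((26.5 − 25) / 11) × 5 = 25.6818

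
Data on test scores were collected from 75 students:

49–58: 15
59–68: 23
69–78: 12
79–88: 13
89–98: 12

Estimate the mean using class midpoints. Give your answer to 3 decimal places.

Midpoints: 53.5, 63.5, 73.5, 83.5, 93.5
Σfm = 15×53.5 + 23×63.5 + 12×73.5 + 13×83.5 + 12×93.5 = 5352.5
n = Σf = 75
Mean = 5352.5 / 75 = 71.3667

71.367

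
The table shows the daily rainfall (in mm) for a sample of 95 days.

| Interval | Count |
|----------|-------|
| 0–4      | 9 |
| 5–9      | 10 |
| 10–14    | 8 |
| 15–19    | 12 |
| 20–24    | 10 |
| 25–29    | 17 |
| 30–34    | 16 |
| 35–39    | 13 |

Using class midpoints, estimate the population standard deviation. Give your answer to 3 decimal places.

11.188

Midpoints: 2, 7, 12, 17, 22, 27, 32, 37
n = 95, Σfm = 2060, mean = 21.6842
Σfm² = 56560
Σf(m − x̄)² = Σfm² − (Σfm)²/n = 56560 − 2060²/95 = 11890.5263
Population variance = 11890.5263 / 95 = 125.1634
Standard deviation = √125.1634 = 11.1876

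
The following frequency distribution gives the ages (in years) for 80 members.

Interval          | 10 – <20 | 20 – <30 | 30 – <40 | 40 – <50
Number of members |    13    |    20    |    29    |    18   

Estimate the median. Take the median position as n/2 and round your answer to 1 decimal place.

Cumulative frequencies: 13, 33, 62, 80
n = 80; position = n/2 = 40.
This falls in the class 30 – <40: L = 30, F = 33, f = 29, h = 10.
Median ≈ 30 + ((40 − 33) / 29) × 10 = 32.4138

32.4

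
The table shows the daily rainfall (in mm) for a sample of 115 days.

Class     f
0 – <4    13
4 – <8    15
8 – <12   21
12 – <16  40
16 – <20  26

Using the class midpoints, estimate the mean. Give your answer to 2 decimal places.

Midpoints: 2, 6, 10, 14, 18
Σfm = 13×2 + 15×6 + 21×10 + 40×14 + 26×18 = 1354
n = Σf = 115
Mean = 1354 / 115 = 11.7739

11.77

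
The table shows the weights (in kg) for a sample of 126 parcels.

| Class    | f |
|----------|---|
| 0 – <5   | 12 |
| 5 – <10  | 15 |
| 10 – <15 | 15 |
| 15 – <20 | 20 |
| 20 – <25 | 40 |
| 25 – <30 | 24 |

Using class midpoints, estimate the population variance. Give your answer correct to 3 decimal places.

Midpoints: 2.5, 7.5, 12.5, 17.5, 22.5, 27.5
n = 126, Σfm = 2240, mean = 17.7778
Σfm² = 47787.5
Σf(m − x̄)² = Σfm² − (Σfm)²/n = 47787.5 − 2240²/126 = 7965.2778
Population variance = 7965.2778 / 126 = 63.2165

63.216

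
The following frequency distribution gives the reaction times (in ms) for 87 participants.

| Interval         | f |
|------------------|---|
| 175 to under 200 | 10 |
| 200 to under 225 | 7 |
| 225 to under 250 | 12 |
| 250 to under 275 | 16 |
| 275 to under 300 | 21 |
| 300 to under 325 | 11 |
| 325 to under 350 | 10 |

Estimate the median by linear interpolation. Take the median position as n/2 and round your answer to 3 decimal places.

272.656

Cumulative frequencies: 10, 17, 29, 45, 66, 77, 87
n = 87; position = n/2 = 43.5.
This falls in the class 250 to under 275: L = 250, F = 29, f = 16, h = 25.
Median ≈ 250 + ((43.5 − 29) / 16) × 25 = 272.6562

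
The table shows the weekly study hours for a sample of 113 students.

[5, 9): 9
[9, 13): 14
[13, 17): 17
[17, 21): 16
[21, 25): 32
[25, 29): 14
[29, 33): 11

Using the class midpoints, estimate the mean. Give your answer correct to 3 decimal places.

19.743

Midpoints: 7, 11, 15, 19, 23, 27, 31
Σfm = 9×7 + 14×11 + 17×15 + 16×19 + 32×23 + 14×27 + 11×31 = 2231
n = Σf = 113
Mean = 2231 / 113 = 19.7434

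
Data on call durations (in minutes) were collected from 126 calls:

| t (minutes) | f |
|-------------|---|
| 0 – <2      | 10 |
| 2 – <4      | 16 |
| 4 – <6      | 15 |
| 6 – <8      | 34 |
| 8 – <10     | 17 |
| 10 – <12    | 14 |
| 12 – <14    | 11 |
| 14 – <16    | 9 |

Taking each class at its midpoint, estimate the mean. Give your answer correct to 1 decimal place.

Midpoints: 1, 3, 5, 7, 9, 11, 13, 15
Σfm = 10×1 + 16×3 + 15×5 + 34×7 + 17×9 + 14×11 + 11×13 + 9×15 = 956
n = Σf = 126
Mean = 956 / 126 = 7.5873

7.6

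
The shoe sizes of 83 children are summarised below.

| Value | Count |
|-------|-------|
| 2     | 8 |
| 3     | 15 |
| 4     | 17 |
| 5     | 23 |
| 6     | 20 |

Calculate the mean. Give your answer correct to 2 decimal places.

4.39

Values: 2, 3, 4, 5, 6
Σfx = 8×2 + 15×3 + 17×4 + 23×5 + 20×6 = 364
n = Σf = 83
Mean = 364 / 83 = 4.3855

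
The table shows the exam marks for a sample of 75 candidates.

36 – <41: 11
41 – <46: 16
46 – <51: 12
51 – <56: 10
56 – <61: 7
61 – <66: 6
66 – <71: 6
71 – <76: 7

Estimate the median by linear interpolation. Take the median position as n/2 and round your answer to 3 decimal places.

Cumulative frequencies: 11, 27, 39, 49, 56, 62, 68, 75
n = 75; position = n/2 = 37.5.
This falls in the class 46 – <51: L = 46, F = 27, f = 12, h = 5.
Median ≈ 46 + ((37.5 − 27) / 12) × 5 = 50.3750

50.375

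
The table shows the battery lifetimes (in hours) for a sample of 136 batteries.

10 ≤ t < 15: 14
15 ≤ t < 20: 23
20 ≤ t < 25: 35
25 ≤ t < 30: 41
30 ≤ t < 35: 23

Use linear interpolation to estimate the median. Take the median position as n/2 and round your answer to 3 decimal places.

24.429

Cumulative frequencies: 14, 37, 72, 113, 136
n = 136; position = n/2 = 68.
This falls in the class 20 ≤ t < 25: L = 20, F = 37, f = 35, h = 5.
Median ≈ 20 + ((68 − 37) / 35) × 5 = 24.4286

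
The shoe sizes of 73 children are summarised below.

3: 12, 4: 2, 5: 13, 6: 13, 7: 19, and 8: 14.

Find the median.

6

Cumulative frequencies: 12, 14, 27, 40, 59, 73
n = 73, so the median is the value in position (n+1)/2 = 37.
Position 37 falls at value 6.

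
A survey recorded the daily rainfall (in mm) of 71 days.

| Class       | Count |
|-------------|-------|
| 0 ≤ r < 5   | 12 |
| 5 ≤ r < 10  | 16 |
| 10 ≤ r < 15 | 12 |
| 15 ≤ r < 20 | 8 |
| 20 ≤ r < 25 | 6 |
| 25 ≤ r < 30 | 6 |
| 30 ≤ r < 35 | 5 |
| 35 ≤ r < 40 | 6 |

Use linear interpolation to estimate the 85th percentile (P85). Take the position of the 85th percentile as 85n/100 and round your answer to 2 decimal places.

Cumulative frequencies: 12, 28, 40, 48, 54, 60, 65, 71
n = 71; position = 85n/100 = 60.35.
This falls in the class 30 ≤ r < 35: L = 30, F = 60, f = 5, h = 5.
85th percentile ≈ 30 + ((60.35 − 60) / 5) × 5 = 30.3500

30.35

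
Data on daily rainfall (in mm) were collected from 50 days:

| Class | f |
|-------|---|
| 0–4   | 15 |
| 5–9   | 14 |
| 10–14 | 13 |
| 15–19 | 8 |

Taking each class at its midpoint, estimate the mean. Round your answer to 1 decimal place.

8.4

Midpoints: 2, 7, 12, 17
Σfm = 15×2 + 14×7 + 13×12 + 8×17 = 420
n = Σf = 50
Mean = 420 / 50 = 8.4000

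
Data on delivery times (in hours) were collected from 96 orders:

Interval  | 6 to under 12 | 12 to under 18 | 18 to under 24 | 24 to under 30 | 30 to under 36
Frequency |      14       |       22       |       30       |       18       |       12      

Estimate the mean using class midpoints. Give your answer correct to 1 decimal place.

20.5

Midpoints: 9, 15, 21, 27, 33
Σfm = 14×9 + 22×15 + 30×21 + 18×27 + 12×33 = 1968
n = Σf = 96
Mean = 1968 / 96 = 20.5000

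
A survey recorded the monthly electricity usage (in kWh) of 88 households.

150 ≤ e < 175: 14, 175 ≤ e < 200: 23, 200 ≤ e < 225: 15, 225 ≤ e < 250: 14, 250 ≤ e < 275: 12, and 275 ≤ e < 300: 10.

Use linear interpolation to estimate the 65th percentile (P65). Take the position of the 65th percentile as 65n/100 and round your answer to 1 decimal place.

Cumulative frequencies: 14, 37, 52, 66, 78, 88
n = 88; position = 65n/100 = 57.2.
This falls in the class 225 ≤ e < 250: L = 225, F = 52, f = 14, h = 25.
65th percentile ≈ 225 + ((57.2 − 52) / 14) × 25 = 234.2857

234.3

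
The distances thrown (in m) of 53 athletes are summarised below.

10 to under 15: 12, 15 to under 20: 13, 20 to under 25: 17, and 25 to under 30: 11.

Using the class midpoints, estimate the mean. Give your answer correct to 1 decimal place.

Midpoints: 12.5, 17.5, 22.5, 27.5
Σfm = 12×12.5 + 13×17.5 + 17×22.5 + 11×27.5 = 1062.5
n = Σf = 53
Mean = 1062.5 / 53 = 20.0472

20.0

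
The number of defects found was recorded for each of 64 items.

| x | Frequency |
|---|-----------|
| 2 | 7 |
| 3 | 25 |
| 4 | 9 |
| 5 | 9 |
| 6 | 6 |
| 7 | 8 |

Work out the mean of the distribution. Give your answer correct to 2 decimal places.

Values: 2, 3, 4, 5, 6, 7
Σfx = 7×2 + 25×3 + 9×4 + 9×5 + 6×6 + 8×7 = 262
n = Σf = 64
Mean = 262 / 64 = 4.0938

4.09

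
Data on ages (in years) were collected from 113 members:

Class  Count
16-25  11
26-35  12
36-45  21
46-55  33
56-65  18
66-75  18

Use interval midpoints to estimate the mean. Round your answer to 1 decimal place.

Midpoints: 20.5, 30.5, 40.5, 50.5, 60.5, 70.5
Σfm = 11×20.5 + 12×30.5 + 21×40.5 + 33×50.5 + 18×60.5 + 18×70.5 = 5466.5
n = Σf = 113
Mean = 5466.5 / 113 = 48.3761

48.4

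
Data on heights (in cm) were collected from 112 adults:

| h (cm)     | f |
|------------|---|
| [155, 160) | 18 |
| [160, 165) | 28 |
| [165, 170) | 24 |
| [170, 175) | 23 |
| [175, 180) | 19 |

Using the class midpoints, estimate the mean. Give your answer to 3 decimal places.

167.366

Midpoints: 157.5, 162.5, 167.5, 172.5, 177.5
Σfm = 18×157.5 + 28×162.5 + 24×167.5 + 23×172.5 + 19×177.5 = 18745
n = Σf = 112
Mean = 18745 / 112 = 167.3661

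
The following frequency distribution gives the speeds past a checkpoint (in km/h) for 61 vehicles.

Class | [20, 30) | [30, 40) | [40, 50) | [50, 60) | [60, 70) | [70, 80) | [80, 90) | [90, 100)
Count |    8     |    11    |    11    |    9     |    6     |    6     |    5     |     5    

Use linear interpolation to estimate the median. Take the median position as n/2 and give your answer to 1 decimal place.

50.6

Cumulative frequencies: 8, 19, 30, 39, 45, 51, 56, 61
n = 61; position = n/2 = 30.5.
This falls in the class [50, 60): L = 50, F = 30, f = 9, h = 10.
Median ≈ 50 + ((30.5 − 30) / 9) × 10 = 50.5556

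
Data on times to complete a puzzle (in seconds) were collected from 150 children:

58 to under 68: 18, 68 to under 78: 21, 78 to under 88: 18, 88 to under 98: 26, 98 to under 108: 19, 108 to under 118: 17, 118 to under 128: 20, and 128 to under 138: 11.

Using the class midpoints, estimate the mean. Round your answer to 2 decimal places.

Midpoints: 63, 73, 83, 93, 103, 113, 123, 133
Σfm = 18×63 + 21×73 + 18×83 + 26×93 + 19×103 + 17×113 + 20×123 + 11×133 = 14380
n = Σf = 150
Mean = 14380 / 150 = 95.8667

95.87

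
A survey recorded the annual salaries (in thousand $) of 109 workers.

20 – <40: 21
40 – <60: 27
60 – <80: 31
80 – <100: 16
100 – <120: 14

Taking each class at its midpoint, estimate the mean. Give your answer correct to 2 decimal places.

65.41

Midpoints: 30, 50, 70, 90, 110
Σfm = 21×30 + 27×50 + 31×70 + 16×90 + 14×110 = 7130
n = Σf = 109
Mean = 7130 / 109 = 65.4128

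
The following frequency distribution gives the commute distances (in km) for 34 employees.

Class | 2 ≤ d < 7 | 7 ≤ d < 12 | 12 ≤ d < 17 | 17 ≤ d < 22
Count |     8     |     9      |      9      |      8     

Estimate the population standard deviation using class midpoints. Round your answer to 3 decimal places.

5.457

Midpoints: 4.5, 9.5, 14.5, 19.5
n = 34, Σfm = 408, mean = 12.0000
Σfm² = 5908.5
Σf(m − x̄)² = Σfm² − (Σfm)²/n = 5908.5 − 408²/34 = 1012.5000
Population variance = 1012.5000 / 34 = 29.7794
Standard deviation = √29.7794 = 5.4571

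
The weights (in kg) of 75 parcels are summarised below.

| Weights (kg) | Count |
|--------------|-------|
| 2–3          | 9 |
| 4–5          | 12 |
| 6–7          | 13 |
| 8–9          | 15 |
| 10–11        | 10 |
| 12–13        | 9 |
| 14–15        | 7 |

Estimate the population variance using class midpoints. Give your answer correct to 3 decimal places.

Midpoints: 2.5, 4.5, 6.5, 8.5, 10.5, 12.5, 14.5
n = 75, Σfm = 607.5, mean = 8.1000
Σfm² = 5912.75
Σf(m − x̄)² = Σfm² − (Σfm)²/n = 5912.75 − 607.5²/75 = 992.0000
Population variance = 992.0000 / 75 = 13.2267

13.227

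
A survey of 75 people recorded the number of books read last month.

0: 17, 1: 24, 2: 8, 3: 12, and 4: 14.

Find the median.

1

Cumulative frequencies: 17, 41, 49, 61, 75
n = 75, so the median is the value in position (n+1)/2 = 38.
Position 38 falls at value 1.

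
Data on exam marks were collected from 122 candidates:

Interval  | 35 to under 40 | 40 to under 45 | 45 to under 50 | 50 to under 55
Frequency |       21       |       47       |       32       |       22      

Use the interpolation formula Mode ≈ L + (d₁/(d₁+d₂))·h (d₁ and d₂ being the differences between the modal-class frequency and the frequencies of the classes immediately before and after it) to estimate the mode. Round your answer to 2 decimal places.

43.17

Modal class: 40 to under 45 (highest frequency 47).
d₁ = 47 − 21 = 26, d₂ = 47 − 32 = 15
Mode ≈ 40 + (26/(26+15)) × 5 = 40 + 3.1707 = 43.1707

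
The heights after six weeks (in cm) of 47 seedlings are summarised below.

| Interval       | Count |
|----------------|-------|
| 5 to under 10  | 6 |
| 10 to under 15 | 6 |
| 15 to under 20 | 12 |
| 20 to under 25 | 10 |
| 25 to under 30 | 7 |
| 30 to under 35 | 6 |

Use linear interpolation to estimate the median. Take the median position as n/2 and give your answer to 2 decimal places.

Cumulative frequencies: 6, 12, 24, 34, 41, 47
n = 47; position = n/2 = 23.5.
This falls in the class 15 to under 20: L = 15, F = 12, f = 12, h = 5.
Median ≈ 15 + ((23.5 − 12) / 12) × 5 = 19.7917

19.79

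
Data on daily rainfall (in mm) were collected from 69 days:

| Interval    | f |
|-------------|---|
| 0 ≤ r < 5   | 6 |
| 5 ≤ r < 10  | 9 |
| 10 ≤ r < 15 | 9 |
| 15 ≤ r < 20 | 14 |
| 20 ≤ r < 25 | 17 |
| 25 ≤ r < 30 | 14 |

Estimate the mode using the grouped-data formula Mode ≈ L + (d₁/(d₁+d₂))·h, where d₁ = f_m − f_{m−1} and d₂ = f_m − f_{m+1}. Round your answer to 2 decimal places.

22.50

Modal class: 20 ≤ r < 25 (highest frequency 17).
d₁ = 17 − 14 = 3, d₂ = 17 − 14 = 3
Mode ≈ 20 + (3/(3+3)) × 5 = 20 + 2.5000 = 22.5000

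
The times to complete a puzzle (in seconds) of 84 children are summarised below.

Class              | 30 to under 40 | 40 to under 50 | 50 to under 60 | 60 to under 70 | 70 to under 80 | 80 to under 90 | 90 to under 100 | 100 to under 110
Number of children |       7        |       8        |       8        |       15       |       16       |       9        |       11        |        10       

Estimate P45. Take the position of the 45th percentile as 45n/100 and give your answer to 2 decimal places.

69.87

Cumulative frequencies: 7, 15, 23, 38, 54, 63, 74, 84
n = 84; position = 45n/100 = 37.8.
This falls in the class 60 to under 70: L = 60, F = 23, f = 15, h = 10.
45th percentile ≈ 60 + ((37.8 − 23) / 15) × 10 = 69.8667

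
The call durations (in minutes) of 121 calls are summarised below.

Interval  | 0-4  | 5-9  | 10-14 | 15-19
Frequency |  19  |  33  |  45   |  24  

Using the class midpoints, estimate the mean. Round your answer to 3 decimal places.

Midpoints: 2, 7, 12, 17
Σfm = 19×2 + 33×7 + 45×12 + 24×17 = 1217
n = Σf = 121
Mean = 1217 / 121 = 10.0579

10.058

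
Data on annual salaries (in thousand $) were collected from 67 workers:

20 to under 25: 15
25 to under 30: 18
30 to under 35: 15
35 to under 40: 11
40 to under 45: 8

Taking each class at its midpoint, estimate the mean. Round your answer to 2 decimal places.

30.93

Midpoints: 22.5, 27.5, 32.5, 37.5, 42.5
Σfm = 15×22.5 + 18×27.5 + 15×32.5 + 11×37.5 + 8×42.5 = 2072.5
n = Σf = 67
Mean = 2072.5 / 67 = 30.9328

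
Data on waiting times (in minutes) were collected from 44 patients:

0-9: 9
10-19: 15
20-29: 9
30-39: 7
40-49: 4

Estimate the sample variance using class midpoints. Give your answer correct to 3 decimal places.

Midpoints: 4.5, 14.5, 24.5, 34.5, 44.5
n = 44, Σfm = 898, mean = 20.4091
Σfm² = 24991
Σf(m − x̄)² = Σfm² − (Σfm)²/n = 24991 − 898²/44 = 6663.6364
Sample variance = 6663.6364 / 43 = 154.9683

154.968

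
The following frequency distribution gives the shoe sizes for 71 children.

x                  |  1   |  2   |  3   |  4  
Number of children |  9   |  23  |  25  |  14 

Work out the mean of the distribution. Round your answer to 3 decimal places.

2.620

Values: 1, 2, 3, 4
Σfx = 9×1 + 23×2 + 25×3 + 14×4 = 186
n = Σf = 71
Mean = 186 / 71 = 2.6197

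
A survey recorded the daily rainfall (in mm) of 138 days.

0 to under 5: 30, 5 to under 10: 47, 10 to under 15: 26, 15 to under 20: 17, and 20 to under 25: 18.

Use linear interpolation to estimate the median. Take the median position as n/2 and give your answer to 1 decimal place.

9.1

Cumulative frequencies: 30, 77, 103, 120, 138
n = 138; position = n/2 = 69.
This falls in the class 5 to under 10: L = 5, F = 30, f = 47, h = 5.
Median ≈ 5 + ((69 − 30) / 47) × 5 = 9.1489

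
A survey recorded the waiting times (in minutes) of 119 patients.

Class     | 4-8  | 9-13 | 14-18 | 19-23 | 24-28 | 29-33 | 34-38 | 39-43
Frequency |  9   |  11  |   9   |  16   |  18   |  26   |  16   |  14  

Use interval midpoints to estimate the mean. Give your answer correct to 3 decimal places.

25.874

Midpoints: 6, 11, 16, 21, 26, 31, 36, 41
Σfm = 9×6 + 11×11 + 9×16 + 16×21 + 18×26 + 26×31 + 16×36 + 14×41 = 3079
n = Σf = 119
Mean = 3079 / 119 = 25.8739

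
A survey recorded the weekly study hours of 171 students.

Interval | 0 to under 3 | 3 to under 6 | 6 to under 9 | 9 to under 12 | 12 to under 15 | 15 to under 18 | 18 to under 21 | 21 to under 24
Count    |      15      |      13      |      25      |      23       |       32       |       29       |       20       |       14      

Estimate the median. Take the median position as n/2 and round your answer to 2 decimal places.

Cumulative frequencies: 15, 28, 53, 76, 108, 137, 157, 171
n = 171; position = n/2 = 85.5.
This falls in the class 12 to under 15: L = 12, F = 76, f = 32, h = 3.
Median ≈ 12 + ((85.5 − 76) / 32) × 3 = 12.8906

12.89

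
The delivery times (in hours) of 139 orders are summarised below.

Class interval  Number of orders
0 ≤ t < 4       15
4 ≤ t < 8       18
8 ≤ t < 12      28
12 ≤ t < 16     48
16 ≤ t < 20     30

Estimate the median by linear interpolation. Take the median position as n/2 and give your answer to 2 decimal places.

Cumulative frequencies: 15, 33, 61, 109, 139
n = 139; position = n/2 = 69.5.
This falls in the class 12 ≤ t < 16: L = 12, F = 61, f = 48, h = 4.
Median ≈ 12 + ((69.5 − 61) / 48) × 4 = 12.7083

12.71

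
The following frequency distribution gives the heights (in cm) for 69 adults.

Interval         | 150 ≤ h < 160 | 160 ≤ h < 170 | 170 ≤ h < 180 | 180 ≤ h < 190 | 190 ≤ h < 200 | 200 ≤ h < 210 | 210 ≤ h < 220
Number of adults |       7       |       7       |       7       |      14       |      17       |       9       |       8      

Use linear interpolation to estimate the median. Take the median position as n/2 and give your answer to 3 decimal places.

Cumulative frequencies: 7, 14, 21, 35, 52, 61, 69
n = 69; position = n/2 = 34.5.
This falls in the class 180 ≤ h < 190: L = 180, F = 21, f = 14, h = 10.
Median ≈ 180 + ((34.5 − 21) / 14) × 10 = 189.6429

189.643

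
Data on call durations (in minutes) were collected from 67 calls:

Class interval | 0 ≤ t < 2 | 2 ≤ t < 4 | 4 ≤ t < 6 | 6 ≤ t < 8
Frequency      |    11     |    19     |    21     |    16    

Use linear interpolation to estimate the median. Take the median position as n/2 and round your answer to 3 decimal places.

Cumulative frequencies: 11, 30, 51, 67
n = 67; position = n/2 = 33.5.
This falls in the class 4 ≤ t < 6: L = 4, F = 30, f = 21, h = 2.
Median ≈ 4 + ((33.5 − 30) / 21) × 2 = 4.3333

4.333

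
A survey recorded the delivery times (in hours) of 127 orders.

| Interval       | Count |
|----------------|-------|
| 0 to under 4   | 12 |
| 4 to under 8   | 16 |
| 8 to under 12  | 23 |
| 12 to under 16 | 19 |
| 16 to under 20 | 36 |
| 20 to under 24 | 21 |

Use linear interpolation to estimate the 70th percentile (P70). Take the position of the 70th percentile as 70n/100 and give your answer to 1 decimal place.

Cumulative frequencies: 12, 28, 51, 70, 106, 127
n = 127; position = 70n/100 = 88.9.
This falls in the class 16 to under 20: L = 16, F = 70, f = 36, h = 4.
70th percentile ≈ 16 + ((88.9 − 70) / 36) × 4 = 18.1000

18.1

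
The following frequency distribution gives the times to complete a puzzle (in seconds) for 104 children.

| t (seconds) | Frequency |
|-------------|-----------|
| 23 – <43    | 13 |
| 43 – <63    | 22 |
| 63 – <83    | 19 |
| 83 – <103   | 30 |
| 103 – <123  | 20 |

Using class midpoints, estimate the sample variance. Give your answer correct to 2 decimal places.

Midpoints: 33, 53, 73, 93, 113
n = 104, Σfm = 8032, mean = 77.2308
Σfm² = 692056
Σf(m − x̄)² = Σfm² − (Σfm)²/n = 692056 − 8032²/104 = 71738.4615
Sample variance = 71738.4615 / 103 = 696.4899

696.49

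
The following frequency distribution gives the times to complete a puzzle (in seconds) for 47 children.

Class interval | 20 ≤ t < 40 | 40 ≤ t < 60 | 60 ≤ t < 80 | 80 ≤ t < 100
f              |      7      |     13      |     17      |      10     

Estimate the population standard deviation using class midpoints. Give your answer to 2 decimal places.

Midpoints: 30, 50, 70, 90
n = 47, Σfm = 2950, mean = 62.7660
Σfm² = 203100
Σf(m − x̄)² = Σfm² − (Σfm)²/n = 203100 − 2950²/47 = 17940.4255
Population variance = 17940.4255 / 47 = 381.7112
Standard deviation = √381.7112 = 19.5374

19.54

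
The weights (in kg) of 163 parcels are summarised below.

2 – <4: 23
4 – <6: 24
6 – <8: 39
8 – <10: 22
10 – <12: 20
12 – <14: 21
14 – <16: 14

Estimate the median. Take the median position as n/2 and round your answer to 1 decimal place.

Cumulative frequencies: 23, 47, 86, 108, 128, 149, 163
n = 163; position = n/2 = 81.5.
This falls in the class 6 – <8: L = 6, F = 47, f = 39, h = 2.
Median ≈ 6 + ((81.5 − 47) / 39) × 2 = 7.7692

7.8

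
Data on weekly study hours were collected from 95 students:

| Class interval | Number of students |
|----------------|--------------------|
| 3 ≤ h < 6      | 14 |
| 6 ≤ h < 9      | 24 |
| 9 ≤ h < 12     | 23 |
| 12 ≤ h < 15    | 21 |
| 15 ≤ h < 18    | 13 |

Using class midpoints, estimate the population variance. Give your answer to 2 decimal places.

14.47

Midpoints: 4.5, 7.5, 10.5, 13.5, 16.5
n = 95, Σfm = 982.5, mean = 10.3421
Σfm² = 11535.75
Σf(m − x̄)² = Σfm² − (Σfm)²/n = 11535.75 − 982.5²/95 = 1374.6316
Population variance = 1374.6316 / 95 = 14.4698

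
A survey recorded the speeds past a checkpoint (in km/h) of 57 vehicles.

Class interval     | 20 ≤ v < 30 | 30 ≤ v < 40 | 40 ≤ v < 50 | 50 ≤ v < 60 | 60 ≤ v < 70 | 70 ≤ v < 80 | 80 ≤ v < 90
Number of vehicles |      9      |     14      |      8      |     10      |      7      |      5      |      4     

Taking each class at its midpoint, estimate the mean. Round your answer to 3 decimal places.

Midpoints: 25, 35, 45, 55, 65, 75, 85
Σfm = 9×25 + 14×35 + 8×45 + 10×55 + 7×65 + 5×75 + 4×85 = 2795
n = Σf = 57
Mean = 2795 / 57 = 49.0351

49.035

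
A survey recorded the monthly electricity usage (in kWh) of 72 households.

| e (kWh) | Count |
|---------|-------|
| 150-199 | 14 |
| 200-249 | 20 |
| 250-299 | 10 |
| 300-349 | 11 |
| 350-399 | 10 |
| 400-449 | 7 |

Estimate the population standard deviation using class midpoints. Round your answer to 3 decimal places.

Midpoints: 174.5, 224.5, 274.5, 324.5, 374.5, 424.5
n = 72, Σfm = 19964, mean = 277.2778
Σfm² = 6010018
Σf(m − x̄)² = Σfm² − (Σfm)²/n = 6010018 − 19964²/72 = 474444.4444
Population variance = 474444.4444 / 72 = 6589.5062
Standard deviation = √6589.5062 = 81.1758

81.176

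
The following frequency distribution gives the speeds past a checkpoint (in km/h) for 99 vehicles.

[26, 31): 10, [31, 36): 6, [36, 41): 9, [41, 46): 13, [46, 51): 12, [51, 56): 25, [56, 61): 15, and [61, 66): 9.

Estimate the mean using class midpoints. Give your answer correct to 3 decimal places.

Midpoints: 28.5, 33.5, 38.5, 43.5, 48.5, 53.5, 58.5, 63.5
Σfm = 10×28.5 + 6×33.5 + 9×38.5 + 13×43.5 + 12×48.5 + 25×53.5 + 15×58.5 + 9×63.5 = 4766.5
n = Σf = 99
Mean = 4766.5 / 99 = 48.1465

48.146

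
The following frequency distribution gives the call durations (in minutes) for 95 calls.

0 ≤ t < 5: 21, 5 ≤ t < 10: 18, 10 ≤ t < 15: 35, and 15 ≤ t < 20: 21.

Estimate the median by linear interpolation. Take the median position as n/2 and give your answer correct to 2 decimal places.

11.21

Cumulative frequencies: 21, 39, 74, 95
n = 95; position = n/2 = 47.5.
This falls in the class 10 ≤ t < 15: L = 10, F = 39, f = 35, h = 5.
Median ≈ 10 + ((47.5 − 39) / 35) × 5 = 11.2143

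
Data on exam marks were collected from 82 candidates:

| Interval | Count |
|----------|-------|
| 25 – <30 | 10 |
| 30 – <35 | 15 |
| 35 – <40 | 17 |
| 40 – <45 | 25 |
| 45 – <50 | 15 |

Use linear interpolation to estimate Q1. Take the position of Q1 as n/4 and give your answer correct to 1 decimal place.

Cumulative frequencies: 10, 25, 42, 67, 82
n = 82; position = n/4 = 20.5.
This falls in the class 30 – <35: L = 30, F = 10, f = 15, h = 5.
Lower quartile ≈ 30 + ((20.5 − 10) / 15) × 5 = 33.5000

33.5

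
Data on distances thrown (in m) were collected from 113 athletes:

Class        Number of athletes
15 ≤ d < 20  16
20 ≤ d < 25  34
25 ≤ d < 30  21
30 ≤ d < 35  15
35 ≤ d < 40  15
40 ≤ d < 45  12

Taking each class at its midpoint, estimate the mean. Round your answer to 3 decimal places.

28.164

Midpoints: 17.5, 22.5, 27.5, 32.5, 37.5, 42.5
Σfm = 16×17.5 + 34×22.5 + 21×27.5 + 15×32.5 + 15×37.5 + 12×42.5 = 3182.5
n = Σf = 113
Mean = 3182.5 / 113 = 28.1637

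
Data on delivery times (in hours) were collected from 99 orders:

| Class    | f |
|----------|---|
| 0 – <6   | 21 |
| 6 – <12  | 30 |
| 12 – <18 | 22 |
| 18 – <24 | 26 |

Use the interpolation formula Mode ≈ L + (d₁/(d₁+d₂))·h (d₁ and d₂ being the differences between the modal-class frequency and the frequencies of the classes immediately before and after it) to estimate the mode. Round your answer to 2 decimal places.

Modal class: 6 – <12 (highest frequency 30).
d₁ = 30 − 21 = 9, d₂ = 30 − 22 = 8
Mode ≈ 6 + (9/(9+8)) × 6 = 6 + 3.1765 = 9.1765

9.18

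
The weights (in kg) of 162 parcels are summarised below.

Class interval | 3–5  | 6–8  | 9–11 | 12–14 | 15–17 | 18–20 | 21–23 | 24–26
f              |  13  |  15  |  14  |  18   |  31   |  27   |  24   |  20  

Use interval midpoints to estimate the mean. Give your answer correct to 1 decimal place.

15.9

Midpoints: 4, 7, 10, 13, 16, 19, 22, 25
Σfm = 13×4 + 15×7 + 14×10 + 18×13 + 31×16 + 27×19 + 24×22 + 20×25 = 2568
n = Σf = 162
Mean = 2568 / 162 = 15.8519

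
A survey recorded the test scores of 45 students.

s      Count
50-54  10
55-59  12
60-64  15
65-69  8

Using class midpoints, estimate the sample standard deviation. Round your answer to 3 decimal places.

5.179

Midpoints: 52, 57, 62, 67
n = 45, Σfm = 2670, mean = 59.3333
Σfm² = 159600
Σf(m − x̄)² = Σfm² − (Σfm)²/n = 159600 − 2670²/45 = 1180.0000
Sample variance = 1180.0000 / 44 = 26.8182
Standard deviation = √26.8182 = 5.1786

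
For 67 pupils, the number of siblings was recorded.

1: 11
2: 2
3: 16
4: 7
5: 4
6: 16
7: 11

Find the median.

Cumulative frequencies: 11, 13, 29, 36, 40, 56, 67
n = 67, so the median is the value in position (n+1)/2 = 34.
Position 34 falls at value 4.

4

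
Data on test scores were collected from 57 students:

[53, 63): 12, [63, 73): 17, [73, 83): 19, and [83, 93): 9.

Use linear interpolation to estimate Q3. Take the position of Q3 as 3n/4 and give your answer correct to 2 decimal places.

Cumulative frequencies: 12, 29, 48, 57
n = 57; position = 3n/4 = 42.75.
This falls in the class [73, 83): L = 73, F = 29, f = 19, h = 10.
Upper quartile ≈ 73 + ((42.75 − 29) / 19) × 10 = 80.2368

80.24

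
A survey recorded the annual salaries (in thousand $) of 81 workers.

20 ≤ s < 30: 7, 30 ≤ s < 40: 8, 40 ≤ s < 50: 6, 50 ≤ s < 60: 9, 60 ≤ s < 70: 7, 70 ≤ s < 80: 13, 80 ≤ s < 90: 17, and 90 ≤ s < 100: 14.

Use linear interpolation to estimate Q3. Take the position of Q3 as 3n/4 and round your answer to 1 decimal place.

Cumulative frequencies: 7, 15, 21, 30, 37, 50, 67, 81
n = 81; position = 3n/4 = 60.75.
This falls in the class 80 ≤ s < 90: L = 80, F = 50, f = 17, h = 10.
Upper quartile ≈ 80 + ((60.75 − 50) / 17) × 10 = 86.3235

86.3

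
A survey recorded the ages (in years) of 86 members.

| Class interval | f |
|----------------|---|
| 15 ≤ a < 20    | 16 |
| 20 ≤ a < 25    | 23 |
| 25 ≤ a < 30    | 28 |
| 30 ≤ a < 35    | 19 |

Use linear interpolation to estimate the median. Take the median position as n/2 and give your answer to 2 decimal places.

25.71

Cumulative frequencies: 16, 39, 67, 86
n = 86; position = n/2 = 43.
This falls in the class 25 ≤ a < 30: L = 25, F = 39, f = 28, h = 5.
Median ≈ 25 + ((43 − 39) / 28) × 5 = 25.7143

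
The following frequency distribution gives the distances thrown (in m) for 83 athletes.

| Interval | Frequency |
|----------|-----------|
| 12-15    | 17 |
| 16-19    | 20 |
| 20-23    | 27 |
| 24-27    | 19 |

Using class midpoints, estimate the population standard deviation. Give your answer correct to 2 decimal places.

4.22

Midpoints: 13.5, 17.5, 21.5, 25.5
n = 83, Σfm = 1644.5, mean = 19.8133
Σfm² = 34058.75
Σf(m − x̄)² = Σfm² − (Σfm)²/n = 34058.75 − 1644.5²/83 = 1475.8554
Population variance = 1475.8554 / 83 = 17.7814
Standard deviation = √17.7814 = 4.2168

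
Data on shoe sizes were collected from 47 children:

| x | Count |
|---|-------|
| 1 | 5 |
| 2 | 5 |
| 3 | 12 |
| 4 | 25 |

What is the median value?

Cumulative frequencies: 5, 10, 22, 47
n = 47, so the median is the value in position (n+1)/2 = 24.
Position 24 falls at value 4.

4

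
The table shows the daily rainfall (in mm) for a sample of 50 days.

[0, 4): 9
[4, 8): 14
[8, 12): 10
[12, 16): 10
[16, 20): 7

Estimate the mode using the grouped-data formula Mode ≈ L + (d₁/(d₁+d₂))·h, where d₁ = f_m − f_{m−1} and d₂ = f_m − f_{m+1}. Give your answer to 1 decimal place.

6.2

Modal class: [4, 8) (highest frequency 14).
d₁ = 14 − 9 = 5, d₂ = 14 − 10 = 4
Mode ≈ 4 + (5/(5+4)) × 4 = 4 + 2.2222 = 6.2222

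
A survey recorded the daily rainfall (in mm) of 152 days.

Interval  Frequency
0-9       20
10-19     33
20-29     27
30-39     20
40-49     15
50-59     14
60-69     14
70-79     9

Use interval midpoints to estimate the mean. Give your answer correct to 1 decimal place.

32.4

Midpoints: 4.5, 14.5, 24.5, 34.5, 44.5, 54.5, 64.5, 74.5
Σfm = 20×4.5 + 33×14.5 + 27×24.5 + 20×34.5 + 15×44.5 + 14×54.5 + 14×64.5 + 9×74.5 = 4924
n = Σf = 152
Mean = 4924 / 152 = 32.3947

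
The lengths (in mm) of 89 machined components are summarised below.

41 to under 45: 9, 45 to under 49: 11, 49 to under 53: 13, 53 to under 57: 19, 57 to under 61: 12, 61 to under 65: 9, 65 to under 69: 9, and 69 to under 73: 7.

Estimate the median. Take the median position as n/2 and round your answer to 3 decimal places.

Cumulative frequencies: 9, 20, 33, 52, 64, 73, 82, 89
n = 89; position = n/2 = 44.5.
This falls in the class 53 to under 57: L = 53, F = 33, f = 19, h = 4.
Median ≈ 53 + ((44.5 − 33) / 19) × 4 = 55.4211

55.421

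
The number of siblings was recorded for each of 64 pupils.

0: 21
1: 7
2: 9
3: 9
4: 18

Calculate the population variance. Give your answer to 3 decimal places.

2.684

Values: 0, 1, 2, 3, 4
n = 64, Σfx = 124, mean = 1.9375
Σfx² = 412
Σf(x − x̄)² = Σfx² − (Σfx)²/n = 412 − 124²/64 = 171.7500
Population variance = 171.7500 / 64 = 2.6836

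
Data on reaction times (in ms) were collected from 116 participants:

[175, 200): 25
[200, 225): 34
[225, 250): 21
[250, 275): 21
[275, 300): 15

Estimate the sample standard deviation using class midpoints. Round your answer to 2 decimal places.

33.43

Midpoints: 187.5, 212.5, 237.5, 262.5, 287.5
n = 116, Σfm = 26725, mean = 230.3879
Σfm² = 6285625
Σf(m − x̄)² = Σfm² − (Σfm)²/n = 6285625 − 26725²/116 = 128507.5431
Sample variance = 128507.5431 / 115 = 1117.4569
Standard deviation = √1117.4569 = 33.4284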